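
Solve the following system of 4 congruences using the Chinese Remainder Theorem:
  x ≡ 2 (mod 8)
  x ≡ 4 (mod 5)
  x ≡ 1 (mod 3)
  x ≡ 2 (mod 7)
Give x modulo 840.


Product of moduli M = 8 · 5 · 3 · 7 = 840.
Merge one congruence at a time:
  Start: x ≡ 2 (mod 8).
  Combine with x ≡ 4 (mod 5); new modulus lcm = 40.
    Write x = 2 + 8·t and substitute into x ≡ 4 (mod 5): 8·t ≡ 4 − 2 = 2 (mod 5).
    Reduce coefficients mod 5: 3·t ≡ 2 (mod 5).
    The inverse of 3 mod 5 is 2 (since 3·2 = 6 = 1·5 + 1), so t ≡ 2·2 = 4 ≡ 4 (mod 5).
    Then x = 2 + 8·4 = 34, valid modulo lcm(8, 5) = 40: x ≡ 34 (mod 40).
  Combine with x ≡ 1 (mod 3); new modulus lcm = 120.
    Write x = 34 + 40·t and substitute into x ≡ 1 (mod 3): 40·t ≡ 1 − 34 = -33 (mod 3).
    Reduce coefficients mod 3: 1·t ≡ 0 (mod 3).
    So t ≡ 0 (mod 3).
    Then x = 34 + 40·0 = 34, valid modulo lcm(40, 3) = 120: x ≡ 34 (mod 120).
  Combine with x ≡ 2 (mod 7); new modulus lcm = 840.
    Write x = 34 + 120·t and substitute into x ≡ 2 (mod 7): 120·t ≡ 2 − 34 = -32 (mod 7).
    Reduce coefficients mod 7: 1·t ≡ 3 (mod 7).
    So t ≡ 3 (mod 7).
    Then x = 34 + 120·3 = 394, valid modulo lcm(120, 7) = 840: x ≡ 394 (mod 840).
Verify against each original: 394 mod 8 = 2, 394 mod 5 = 4, 394 mod 3 = 1, 394 mod 7 = 2.

x ≡ 394 (mod 840).


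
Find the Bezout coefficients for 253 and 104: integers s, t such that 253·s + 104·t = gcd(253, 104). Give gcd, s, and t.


Euclidean algorithm on (253, 104) — divide until remainder is 0:
  253 = 2 · 104 + 45
  104 = 2 · 45 + 14
  45 = 3 · 14 + 3
  14 = 4 · 3 + 2
  3 = 1 · 2 + 1
  2 = 2 · 1 + 0
gcd(253, 104) = 1.
Track Bezout coefficients alongside the remainders: start with r₀ = 253 = a·1 + b·0 (s = 1, t = 0) and r₁ = 104 = a·0 + b·1 (s = 0, t = 1); each new remainder r_{k+1} = r_{k-1} − q_k·r_k inherits s_{k+1} = s_{k-1} − q_k·s_k, t_{k+1} = t_{k-1} − q_k·t_k, so r_k = a·s_k + b·t_k at every step:
  q = 2: r = 45, s = 1 − 2·0 = 1, t = 0 − 2·1 = -2  (check: 253·1 + 104·(-2) = 45)
  q = 2: r = 14, s = 0 − 2·1 = -2, t = 1 − 2·(-2) = 5  (check: 253·(-2) + 104·5 = 14)
  q = 3: r = 3, s = 1 − 3·(-2) = 7, t = -2 − 3·5 = -17  (check: 253·7 + 104·(-17) = 3)
  q = 4: r = 2, s = -2 − 4·7 = -30, t = 5 − 4·(-17) = 73  (check: 253·(-30) + 104·73 = 2)
  q = 1: r = 1, s = 7 − 1·(-30) = 37, t = -17 − 1·73 = -90  (check: 253·37 + 104·(-90) = 1)
The row with r = 1 (the gcd) gives the Bezout coefficients s = 37, t = -90.
Result: 253 · (37) + 104 · (-90) = 1.

gcd(253, 104) = 1; s = 37, t = -90 (check: 253·37 + 104·(-90) = 1).


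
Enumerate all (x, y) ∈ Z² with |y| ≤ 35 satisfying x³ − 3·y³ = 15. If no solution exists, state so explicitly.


The equation is x³ - 3y³ = 15. For fixed y, x³ = 3·y³ + 15, so a solution requires the RHS to be a perfect cube.
Strategy: iterate y from -35 to 35, compute RHS = 3·y³ + 15, and check whether it is a (positive or negative) perfect cube.
Check small values of y:
  y = 0: RHS = 15 is not a perfect cube.
  y = 1: RHS = 18 is not a perfect cube.
  y = -1: RHS = 12 is not a perfect cube.
  y = 2: RHS = 39 is not a perfect cube.
  y = -2: RHS = -9 is not a perfect cube.
  y = 3: RHS = 96 is not a perfect cube.
  y = -3: RHS = -66 is not a perfect cube.
Continuing the search up to |y| = 35 finds no solutions either.
No (x, y) in the scanned range satisfies the equation.

No integer solutions with |y| ≤ 35.


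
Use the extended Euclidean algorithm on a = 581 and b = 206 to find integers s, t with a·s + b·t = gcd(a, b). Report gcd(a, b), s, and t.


Euclidean algorithm on (581, 206) — divide until remainder is 0:
  581 = 2 · 206 + 169
  206 = 1 · 169 + 37
  169 = 4 · 37 + 21
  37 = 1 · 21 + 16
  21 = 1 · 16 + 5
  16 = 3 · 5 + 1
  5 = 5 · 1 + 0
gcd(581, 206) = 1.
Track Bezout coefficients alongside the remainders: start with r₀ = 581 = a·1 + b·0 (s = 1, t = 0) and r₁ = 206 = a·0 + b·1 (s = 0, t = 1); each new remainder r_{k+1} = r_{k-1} − q_k·r_k inherits s_{k+1} = s_{k-1} − q_k·s_k, t_{k+1} = t_{k-1} − q_k·t_k, so r_k = a·s_k + b·t_k at every step:
  q = 2: r = 169, s = 1 − 2·0 = 1, t = 0 − 2·1 = -2  (check: 581·1 + 206·(-2) = 169)
  q = 1: r = 37, s = 0 − 1·1 = -1, t = 1 − 1·(-2) = 3  (check: 581·(-1) + 206·3 = 37)
  q = 4: r = 21, s = 1 − 4·(-1) = 5, t = -2 − 4·3 = -14  (check: 581·5 + 206·(-14) = 21)
  q = 1: r = 16, s = -1 − 1·5 = -6, t = 3 − 1·(-14) = 17  (check: 581·(-6) + 206·17 = 16)
  q = 1: r = 5, s = 5 − 1·(-6) = 11, t = -14 − 1·17 = -31  (check: 581·11 + 206·(-31) = 5)
  q = 3: r = 1, s = -6 − 3·11 = -39, t = 17 − 3·(-31) = 110  (check: 581·(-39) + 206·110 = 1)
The row with r = 1 (the gcd) gives the Bezout coefficients s = -39, t = 110.
Result: 581 · (-39) + 206 · (110) = 1.

gcd(581, 206) = 1; s = -39, t = 110 (check: 581·(-39) + 206·110 = 1).


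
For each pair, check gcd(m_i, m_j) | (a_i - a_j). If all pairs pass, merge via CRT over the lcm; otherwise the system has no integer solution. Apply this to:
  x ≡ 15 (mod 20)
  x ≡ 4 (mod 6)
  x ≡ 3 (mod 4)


Moduli 20, 6, 4 are not pairwise coprime, so CRT works modulo lcm(m_i) when all pairwise compatibility conditions hold.
Pairwise compatibility: gcd(m_i, m_j) must divide a_i - a_j for every pair.
Merge one congruence at a time:
  Start: x ≡ 15 (mod 20).
  Combine with x ≡ 4 (mod 6): gcd(20, 6) = 2, and 4 - 15 = -11 is NOT divisible by 2.
    ⇒ system is inconsistent (no integer solution).

No solution (the system is inconsistent).


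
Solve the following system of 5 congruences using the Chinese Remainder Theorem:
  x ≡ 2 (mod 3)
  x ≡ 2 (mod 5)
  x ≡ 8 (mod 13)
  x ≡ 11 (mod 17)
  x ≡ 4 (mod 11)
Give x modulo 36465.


Product of moduli M = 3 · 5 · 13 · 17 · 11 = 36465.
Merge one congruence at a time:
  Start: x ≡ 2 (mod 3).
  Combine with x ≡ 2 (mod 5); new modulus lcm = 15.
    Write x = 2 + 3·t and substitute into x ≡ 2 (mod 5): 3·t ≡ 2 − 2 = 0 (mod 5).
    The inverse of 3 mod 5 is 2 (since 3·2 = 6 = 1·5 + 1), so t ≡ 2·0 = 0 ≡ 0 (mod 5).
    Then x = 2 + 3·0 = 2, valid modulo lcm(3, 5) = 15: x ≡ 2 (mod 15).
  Combine with x ≡ 8 (mod 13); new modulus lcm = 195.
    Write x = 2 + 15·t and substitute into x ≡ 8 (mod 13): 15·t ≡ 8 − 2 = 6 (mod 13).
    Reduce coefficients mod 13: 2·t ≡ 6 (mod 13).
    The inverse of 2 mod 13 is 7 (since 2·7 = 14 = 1·13 + 1), so t ≡ 7·6 = 42 ≡ 3 (mod 13).
    Then x = 2 + 15·3 = 47, valid modulo lcm(15, 13) = 195: x ≡ 47 (mod 195).
  Combine with x ≡ 11 (mod 17); new modulus lcm = 3315.
    Write x = 47 + 195·t and substitute into x ≡ 11 (mod 17): 195·t ≡ 11 − 47 = -36 (mod 17).
    Reduce coefficients mod 17: 8·t ≡ 15 (mod 17).
    The inverse of 8 mod 17 is 15 (since 8·15 = 120 = 7·17 + 1), so t ≡ 15·15 = 225 ≡ 4 (mod 17).
    Then x = 47 + 195·4 = 827, valid modulo lcm(195, 17) = 3315: x ≡ 827 (mod 3315).
  Combine with x ≡ 4 (mod 11); new modulus lcm = 36465.
    Write x = 827 + 3315·t and substitute into x ≡ 4 (mod 11): 3315·t ≡ 4 − 827 = -823 (mod 11).
    Reduce coefficients mod 11: 4·t ≡ 2 (mod 11).
    The inverse of 4 mod 11 is 3 (since 4·3 = 12 = 1·11 + 1), so t ≡ 3·2 = 6 ≡ 6 (mod 11).
    Then x = 827 + 3315·6 = 20717, valid modulo lcm(3315, 11) = 36465: x ≡ 20717 (mod 36465).
Verify against each original: 20717 mod 3 = 2, 20717 mod 5 = 2, 20717 mod 13 = 8, 20717 mod 17 = 11, 20717 mod 11 = 4.

x ≡ 20717 (mod 36465).


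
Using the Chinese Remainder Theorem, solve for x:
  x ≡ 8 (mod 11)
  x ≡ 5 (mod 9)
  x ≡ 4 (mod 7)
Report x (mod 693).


Moduli 11, 9, 7 are pairwise coprime; by CRT there is a unique solution modulo M = 11 · 9 · 7 = 693.
Solve pairwise, accumulating the modulus:
  Start with x ≡ 8 (mod 11).
  Combine with x ≡ 5 (mod 9): since gcd(11, 9) = 1, we get a unique residue mod 99.
    Write x = 8 + 11·t and substitute into x ≡ 5 (mod 9): 11·t ≡ 5 − 8 = -3 (mod 9).
    Reduce coefficients mod 9: 2·t ≡ 6 (mod 9).
    The inverse of 2 mod 9 is 5 (since 2·5 = 10 = 1·9 + 1), so t ≡ 5·6 = 30 ≡ 3 (mod 9).
    Then x = 8 + 11·3 = 41, valid modulo lcm(11, 9) = 99: x ≡ 41 (mod 99).
  Combine with x ≡ 4 (mod 7): since gcd(99, 7) = 1, we get a unique residue mod 693.
    Write x = 41 + 99·t and substitute into x ≡ 4 (mod 7): 99·t ≡ 4 − 41 = -37 (mod 7).
    Reduce coefficients mod 7: 1·t ≡ 5 (mod 7).
    So t ≡ 5 (mod 7).
    Then x = 41 + 99·5 = 536, valid modulo lcm(99, 7) = 693: x ≡ 536 (mod 693).
Verify: 536 mod 11 = 8 ✓, 536 mod 9 = 5 ✓, 536 mod 7 = 4 ✓.

x ≡ 536 (mod 693).


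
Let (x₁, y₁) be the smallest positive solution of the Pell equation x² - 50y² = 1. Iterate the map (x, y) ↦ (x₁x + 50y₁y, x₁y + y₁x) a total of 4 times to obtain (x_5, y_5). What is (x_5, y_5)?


Step 1: Find the fundamental solution (x₁, y₁) of x² - 50y² = 1.
  Expand √50 as a continued fraction. a₀ = ⌊√50⌋ = 7; iterate m_{k+1} = d_k·a_k − m_k, d_{k+1} = (50 − m_{k+1}²)/d_k, a_{k+1} = ⌊(a₀ + m_{k+1})/d_{k+1}⌋ (starting m₀ = 0, d₀ = 1), with convergents p_k = a_k·p_{k-1} + p_{k-2}, q_k = a_k·q_{k-1} + q_{k-2} (p₋₁ = 1, q₋₁ = 0):
  k = 0: a₀ = 7; p₀/q₀ = 7/1; p₀² − 50·q₀² = 49 − 50 = -1.
  k = 1: m = 7, d = 1, a = ⌊(7 + 7)/1⌋ = 14; p/q = (14·7 + 1)/(14·1 + 0) = 99/14; p² − 50·q² = 9801 − 9800 = 1.
  The first convergent with p² − 50·q² = 1 gives the fundamental solution (x₁, y₁) = (99, 14).
Step 2: Apply the recurrence (x_{n+1}, y_{n+1}) = (x₁x_n + 50y₁y_n, x₁y_n + y₁x_n) repeatedly.
  From (x_1, y_1) = (99, 14): x_2 = 99·99 + 50·14·14 = 19601; y_2 = 99·14 + 14·99 = 2772.
  From (x_2, y_2) = (19601, 2772): x_3 = 99·19601 + 50·14·2772 = 3880899; y_3 = 99·2772 + 14·19601 = 548842.
  From (x_3, y_3) = (3880899, 548842): x_4 = 99·3880899 + 50·14·548842 = 768398401; y_4 = 99·548842 + 14·3880899 = 108667944.
  From (x_4, y_4) = (768398401, 108667944): x_5 = 99·768398401 + 50·14·108667944 = 152139002499; y_5 = 99·108667944 + 14·768398401 = 21515704070.
Step 3: Verify x_5² - 50·y_5² = 23146276081390728245001 - 23146276081390728245000 = 1 (should be 1). ✓

(x_1, y_1) = (99, 14); (x_5, y_5) = (152139002499, 21515704070).


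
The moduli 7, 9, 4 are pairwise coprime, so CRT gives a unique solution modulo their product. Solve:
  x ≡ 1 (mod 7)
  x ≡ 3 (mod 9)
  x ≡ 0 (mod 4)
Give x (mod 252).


Moduli 7, 9, 4 are pairwise coprime; by CRT there is a unique solution modulo M = 7 · 9 · 4 = 252.
Solve pairwise, accumulating the modulus:
  Start with x ≡ 1 (mod 7).
  Combine with x ≡ 3 (mod 9): since gcd(7, 9) = 1, we get a unique residue mod 63.
    Write x = 1 + 7·t and substitute into x ≡ 3 (mod 9): 7·t ≡ 3 − 1 = 2 (mod 9).
    The inverse of 7 mod 9 is 4 (since 7·4 = 28 = 3·9 + 1), so t ≡ 4·2 = 8 ≡ 8 (mod 9).
    Then x = 1 + 7·8 = 57, valid modulo lcm(7, 9) = 63: x ≡ 57 (mod 63).
  Combine with x ≡ 0 (mod 4): since gcd(63, 4) = 1, we get a unique residue mod 252.
    Write x = 57 + 63·t and substitute into x ≡ 0 (mod 4): 63·t ≡ 0 − 57 = -57 (mod 4).
    Reduce coefficients mod 4: 3·t ≡ 3 (mod 4).
    The inverse of 3 mod 4 is 3 (since 3·3 = 9 = 2·4 + 1), so t ≡ 3·3 = 9 ≡ 1 (mod 4).
    Then x = 57 + 63·1 = 120, valid modulo lcm(63, 4) = 252: x ≡ 120 (mod 252).
Verify: 120 mod 7 = 1 ✓, 120 mod 9 = 3 ✓, 120 mod 4 = 0 ✓.

x ≡ 120 (mod 252).


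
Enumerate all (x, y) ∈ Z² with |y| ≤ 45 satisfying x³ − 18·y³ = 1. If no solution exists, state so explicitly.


The equation is x³ - 18y³ = 1. For fixed y, x³ = 18·y³ + 1, so a solution requires the RHS to be a perfect cube.
Strategy: iterate y from -45 to 45, compute RHS = 18·y³ + 1, and check whether it is a (positive or negative) perfect cube.
Check small values of y:
  y = 0: RHS = 1 = (1)³ ⇒ x = 1 works.
  y = 1: RHS = 19 is not a perfect cube.
  y = -1: RHS = -17 is not a perfect cube.
  y = 2: RHS = 145 is not a perfect cube.
  y = -2: RHS = -143 is not a perfect cube.
  y = 3: RHS = 487 is not a perfect cube.
  y = -3: RHS = -485 is not a perfect cube.
Continuing the search up to |y| = 45 finds no further solutions beyond those listed.
Collected solutions: (1, 0).

Solutions (with |y| ≤ 45): (1, 0).


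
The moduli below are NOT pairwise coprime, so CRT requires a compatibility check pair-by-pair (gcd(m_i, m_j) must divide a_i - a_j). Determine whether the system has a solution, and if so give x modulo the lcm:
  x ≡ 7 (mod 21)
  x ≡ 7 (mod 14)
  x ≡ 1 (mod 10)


Moduli 21, 14, 10 are not pairwise coprime, so CRT works modulo lcm(m_i) when all pairwise compatibility conditions hold.
Pairwise compatibility: gcd(m_i, m_j) must divide a_i - a_j for every pair.
Merge one congruence at a time:
  Start: x ≡ 7 (mod 21).
  Combine with x ≡ 7 (mod 14): gcd(21, 14) = 7; 7 - 7 = 0, which IS divisible by 7, so compatible.
    Write x = 7 + 21·t and substitute into x ≡ 7 (mod 14): 21·t ≡ 7 − 7 = 0 (mod 14).
    Divide the congruence (and modulus) by g = 7: 3·t ≡ 0 (mod 2).
    Reduce coefficients mod 2: 1·t ≡ 0 (mod 2).
    So t ≡ 0 (mod 2).
    Then x = 7 + 21·0 = 7, valid modulo lcm(21, 14) = 42: x ≡ 7 (mod 42).
  Combine with x ≡ 1 (mod 10): gcd(42, 10) = 2; 1 - 7 = -6, which IS divisible by 2, so compatible.
    Write x = 7 + 42·t and substitute into x ≡ 1 (mod 10): 42·t ≡ 1 − 7 = -6 (mod 10).
    Divide the congruence (and modulus) by g = 2: 21·t ≡ -3 (mod 5).
    Reduce coefficients mod 5: 1·t ≡ 2 (mod 5).
    So t ≡ 2 (mod 5).
    Then x = 7 + 42·2 = 91, valid modulo lcm(42, 10) = 210: x ≡ 91 (mod 210).
Verify: 91 mod 21 = 7, 91 mod 14 = 7, 91 mod 10 = 1.

x ≡ 91 (mod 210).


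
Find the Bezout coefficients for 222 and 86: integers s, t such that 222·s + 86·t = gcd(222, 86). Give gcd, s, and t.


Euclidean algorithm on (222, 86) — divide until remainder is 0:
  222 = 2 · 86 + 50
  86 = 1 · 50 + 36
  50 = 1 · 36 + 14
  36 = 2 · 14 + 8
  14 = 1 · 8 + 6
  8 = 1 · 6 + 2
  6 = 3 · 2 + 0
gcd(222, 86) = 2.
Track Bezout coefficients alongside the remainders: start with r₀ = 222 = a·1 + b·0 (s = 1, t = 0) and r₁ = 86 = a·0 + b·1 (s = 0, t = 1); each new remainder r_{k+1} = r_{k-1} − q_k·r_k inherits s_{k+1} = s_{k-1} − q_k·s_k, t_{k+1} = t_{k-1} − q_k·t_k, so r_k = a·s_k + b·t_k at every step:
  q = 2: r = 50, s = 1 − 2·0 = 1, t = 0 − 2·1 = -2  (check: 222·1 + 86·(-2) = 50)
  q = 1: r = 36, s = 0 − 1·1 = -1, t = 1 − 1·(-2) = 3  (check: 222·(-1) + 86·3 = 36)
  q = 1: r = 14, s = 1 − 1·(-1) = 2, t = -2 − 1·3 = -5  (check: 222·2 + 86·(-5) = 14)
  q = 2: r = 8, s = -1 − 2·2 = -5, t = 3 − 2·(-5) = 13  (check: 222·(-5) + 86·13 = 8)
  q = 1: r = 6, s = 2 − 1·(-5) = 7, t = -5 − 1·13 = -18  (check: 222·7 + 86·(-18) = 6)
  q = 1: r = 2, s = -5 − 1·7 = -12, t = 13 − 1·(-18) = 31  (check: 222·(-12) + 86·31 = 2)
The row with r = 2 (the gcd) gives the Bezout coefficients s = -12, t = 31.
Result: 222 · (-12) + 86 · (31) = 2.

gcd(222, 86) = 2; s = -12, t = 31 (check: 222·(-12) + 86·31 = 2).


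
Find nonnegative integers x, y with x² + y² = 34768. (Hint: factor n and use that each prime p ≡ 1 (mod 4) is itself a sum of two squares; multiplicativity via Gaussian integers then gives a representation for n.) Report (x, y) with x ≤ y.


Step 1: Factor n = 34768 = 2^4 · 41 · 53.
Step 2: Check the mod-4 condition on each prime factor: 2 = 2 (special); 41 ≡ 1 (mod 4), exponent 1; 53 ≡ 1 (mod 4), exponent 1.
All primes ≡ 3 (mod 4) appear to even exponent (or don't appear), so by the two-squares theorem n IS expressible as a sum of two squares.
Step 3: Build a representation. Group n = k² · m with k = 4 and m = 41 · 53 = 2173 (a product of primes ≡ 1 (mod 4)); a representation of m scales to one of n via (k·x)² + (k·y)² = k²(x² + y²). Each prime p ≡ 1 (mod 4) is itself a sum of two squares; find a² by testing p − a² for a perfect square:
  41: 41 − 1² = 40, 41 − 2² = 37, 41 − 3² = 32, 41 − 4² = 25 = 5² ⇒ 41 = 4² + 5².
  53: 53 − 1² = 52, 53 − 2² = 49 = 7² ⇒ 53 = 2² + 7².
  Combine using the Brahmagupta–Fibonacci identity (a² + b²)(c² + d²) = (ac − bd)² + (ad + bc)² = (ac + bd)² + (ad − bc)²:
  41 · 53 = 2173: from (4² + 5²)(2² + 7²), take (4·2 − 5·7, 4·7 + 5·2) = (8 − 35, 28 + 10) = (-27, 38); dropping signs (only squares matter) gives (27, 38); check 27² + 38² = 729 + 1444 = 2173 ✓.
  Scale by k = 4: (4·27, 4·38) = (108, 152).
Step 4: Order so x ≤ y and verify: 108² + 152² = 11664 + 23104 = 34768 = n. ✓

n = 34768 = 108² + 152² (one valid representation with x ≤ y).


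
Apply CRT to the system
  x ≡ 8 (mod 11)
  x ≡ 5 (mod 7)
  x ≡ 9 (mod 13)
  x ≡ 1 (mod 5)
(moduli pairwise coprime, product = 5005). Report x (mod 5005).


Product of moduli M = 11 · 7 · 13 · 5 = 5005.
Merge one congruence at a time:
  Start: x ≡ 8 (mod 11).
  Combine with x ≡ 5 (mod 7); new modulus lcm = 77.
    Write x = 8 + 11·t and substitute into x ≡ 5 (mod 7): 11·t ≡ 5 − 8 = -3 (mod 7).
    Reduce coefficients mod 7: 4·t ≡ 4 (mod 7).
    The inverse of 4 mod 7 is 2 (since 4·2 = 8 = 1·7 + 1), so t ≡ 2·4 = 8 ≡ 1 (mod 7).
    Then x = 8 + 11·1 = 19, valid modulo lcm(11, 7) = 77: x ≡ 19 (mod 77).
  Combine with x ≡ 9 (mod 13); new modulus lcm = 1001.
    Write x = 19 + 77·t and substitute into x ≡ 9 (mod 13): 77·t ≡ 9 − 19 = -10 (mod 13).
    Reduce coefficients mod 13: 12·t ≡ 3 (mod 13).
    The inverse of 12 mod 13 is 12 (since 12·12 = 144 = 11·13 + 1), so t ≡ 12·3 = 36 ≡ 10 (mod 13).
    Then x = 19 + 77·10 = 789, valid modulo lcm(77, 13) = 1001: x ≡ 789 (mod 1001).
  Combine with x ≡ 1 (mod 5); new modulus lcm = 5005.
    Write x = 789 + 1001·t and substitute into x ≡ 1 (mod 5): 1001·t ≡ 1 − 789 = -788 (mod 5).
    Reduce coefficients mod 5: 1·t ≡ 2 (mod 5).
    So t ≡ 2 (mod 5).
    Then x = 789 + 1001·2 = 2791, valid modulo lcm(1001, 5) = 5005: x ≡ 2791 (mod 5005).
Verify against each original: 2791 mod 11 = 8, 2791 mod 7 = 5, 2791 mod 13 = 9, 2791 mod 5 = 1.

x ≡ 2791 (mod 5005).


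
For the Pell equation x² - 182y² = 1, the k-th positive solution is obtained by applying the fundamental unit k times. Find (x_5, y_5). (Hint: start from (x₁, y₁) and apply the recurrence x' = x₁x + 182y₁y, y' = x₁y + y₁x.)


Step 1: Find the fundamental solution (x₁, y₁) of x² - 182y² = 1.
  Expand √182 as a continued fraction. a₀ = ⌊√182⌋ = 13; iterate m_{k+1} = d_k·a_k − m_k, d_{k+1} = (182 − m_{k+1}²)/d_k, a_{k+1} = ⌊(a₀ + m_{k+1})/d_{k+1}⌋ (starting m₀ = 0, d₀ = 1), with convergents p_k = a_k·p_{k-1} + p_{k-2}, q_k = a_k·q_{k-1} + q_{k-2} (p₋₁ = 1, q₋₁ = 0):
  k = 0: a₀ = 13; p₀/q₀ = 13/1; p₀² − 182·q₀² = 169 − 182 = -13.
  k = 1: m = 13, d = 13, a = ⌊(13 + 13)/13⌋ = 2; p/q = (2·13 + 1)/(2·1 + 0) = 27/2; p² − 182·q² = 729 − 728 = 1.
  The first convergent with p² − 182·q² = 1 gives the fundamental solution (x₁, y₁) = (27, 2).
Step 2: Apply the recurrence (x_{n+1}, y_{n+1}) = (x₁x_n + 182y₁y_n, x₁y_n + y₁x_n) repeatedly.
  From (x_1, y_1) = (27, 2): x_2 = 27·27 + 182·2·2 = 1457; y_2 = 27·2 + 2·27 = 108.
  From (x_2, y_2) = (1457, 108): x_3 = 27·1457 + 182·2·108 = 78651; y_3 = 27·108 + 2·1457 = 5830.
  From (x_3, y_3) = (78651, 5830): x_4 = 27·78651 + 182·2·5830 = 4245697; y_4 = 27·5830 + 2·78651 = 314712.
  From (x_4, y_4) = (4245697, 314712): x_5 = 27·4245697 + 182·2·314712 = 229188987; y_5 = 27·314712 + 2·4245697 = 16988618.
Step 3: Verify x_5² - 182·y_5² = 52527591762086169 - 52527591762086168 = 1 (should be 1). ✓

(x_1, y_1) = (27, 2); (x_5, y_5) = (229188987, 16988618).


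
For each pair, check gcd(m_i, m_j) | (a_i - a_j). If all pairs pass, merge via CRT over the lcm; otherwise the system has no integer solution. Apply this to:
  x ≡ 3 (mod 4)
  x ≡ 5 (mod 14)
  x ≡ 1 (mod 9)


Moduli 4, 14, 9 are not pairwise coprime, so CRT works modulo lcm(m_i) when all pairwise compatibility conditions hold.
Pairwise compatibility: gcd(m_i, m_j) must divide a_i - a_j for every pair.
Merge one congruence at a time:
  Start: x ≡ 3 (mod 4).
  Combine with x ≡ 5 (mod 14): gcd(4, 14) = 2; 5 - 3 = 2, which IS divisible by 2, so compatible.
    Write x = 3 + 4·t and substitute into x ≡ 5 (mod 14): 4·t ≡ 5 − 3 = 2 (mod 14).
    Divide the congruence (and modulus) by g = 2: 2·t ≡ 1 (mod 7).
    The inverse of 2 mod 7 is 4 (since 2·4 = 8 = 1·7 + 1), so t ≡ 4·1 = 4 ≡ 4 (mod 7).
    Then x = 3 + 4·4 = 19, valid modulo lcm(4, 14) = 28: x ≡ 19 (mod 28).
  Combine with x ≡ 1 (mod 9): gcd(28, 9) = 1; 1 - 19 = -18, which IS divisible by 1, so compatible.
    Write x = 19 + 28·t and substitute into x ≡ 1 (mod 9): 28·t ≡ 1 − 19 = -18 (mod 9).
    Reduce coefficients mod 9: 1·t ≡ 0 (mod 9).
    So t ≡ 0 (mod 9).
    Then x = 19 + 28·0 = 19, valid modulo lcm(28, 9) = 252: x ≡ 19 (mod 252).
Verify: 19 mod 4 = 3, 19 mod 14 = 5, 19 mod 9 = 1.

x ≡ 19 (mod 252).


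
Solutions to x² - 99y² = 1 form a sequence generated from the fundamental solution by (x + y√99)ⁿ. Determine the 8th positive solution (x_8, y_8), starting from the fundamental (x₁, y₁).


Step 1: Find the fundamental solution (x₁, y₁) of x² - 99y² = 1.
  Expand √99 as a continued fraction. a₀ = ⌊√99⌋ = 9; iterate m_{k+1} = d_k·a_k − m_k, d_{k+1} = (99 − m_{k+1}²)/d_k, a_{k+1} = ⌊(a₀ + m_{k+1})/d_{k+1}⌋ (starting m₀ = 0, d₀ = 1), with convergents p_k = a_k·p_{k-1} + p_{k-2}, q_k = a_k·q_{k-1} + q_{k-2} (p₋₁ = 1, q₋₁ = 0):
  k = 0: a₀ = 9; p₀/q₀ = 9/1; p₀² − 99·q₀² = 81 − 99 = -18.
  k = 1: m = 9, d = 18, a = ⌊(9 + 9)/18⌋ = 1; p/q = (1·9 + 1)/(1·1 + 0) = 10/1; p² − 99·q² = 100 − 99 = 1.
  The first convergent with p² − 99·q² = 1 gives the fundamental solution (x₁, y₁) = (10, 1).
Step 2: Apply the recurrence (x_{n+1}, y_{n+1}) = (x₁x_n + 99y₁y_n, x₁y_n + y₁x_n) repeatedly.
  From (x_1, y_1) = (10, 1): x_2 = 10·10 + 99·1·1 = 199; y_2 = 10·1 + 1·10 = 20.
  From (x_2, y_2) = (199, 20): x_3 = 10·199 + 99·1·20 = 3970; y_3 = 10·20 + 1·199 = 399.
  From (x_3, y_3) = (3970, 399): x_4 = 10·3970 + 99·1·399 = 79201; y_4 = 10·399 + 1·3970 = 7960.
  From (x_4, y_4) = (79201, 7960): x_5 = 10·79201 + 99·1·7960 = 1580050; y_5 = 10·7960 + 1·79201 = 158801.
  From (x_5, y_5) = (1580050, 158801): x_6 = 10·1580050 + 99·1·158801 = 31521799; y_6 = 10·158801 + 1·1580050 = 3168060.
  From (x_6, y_6) = (31521799, 3168060): x_7 = 10·31521799 + 99·1·3168060 = 628855930; y_7 = 10·3168060 + 1·31521799 = 63202399.
  From (x_7, y_7) = (628855930, 63202399): x_8 = 10·628855930 + 99·1·63202399 = 12545596801; y_8 = 10·63202399 + 1·628855930 = 1260879920.
Step 3: Verify x_8² - 99·y_8² = 157391999093261433601 - 157391999093261433600 = 1 (should be 1). ✓

(x_1, y_1) = (10, 1); (x_8, y_8) = (12545596801, 1260879920).


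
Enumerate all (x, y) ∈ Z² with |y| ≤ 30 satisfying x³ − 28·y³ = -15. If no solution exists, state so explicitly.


The equation is x³ - 28y³ = -15. For fixed y, x³ = 28·y³ − 15, so a solution requires the RHS to be a perfect cube.
Strategy: iterate y from -30 to 30, compute RHS = 28·y³ − 15, and check whether it is a (positive or negative) perfect cube.
Check small values of y:
  y = 0: RHS = -15 is not a perfect cube.
  y = 1: RHS = 13 is not a perfect cube.
  y = -1: RHS = -43 is not a perfect cube.
  y = 2: RHS = 209 is not a perfect cube.
  y = -2: RHS = -239 is not a perfect cube.
  y = 3: RHS = 741 is not a perfect cube.
  y = -3: RHS = -771 is not a perfect cube.
Continuing the search up to |y| = 30 finds no solutions either.
No (x, y) in the scanned range satisfies the equation.

No integer solutions with |y| ≤ 30.


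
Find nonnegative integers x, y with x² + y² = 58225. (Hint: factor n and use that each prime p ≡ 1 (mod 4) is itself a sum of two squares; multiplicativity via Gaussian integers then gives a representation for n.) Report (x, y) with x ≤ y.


Step 1: Factor n = 58225 = 5^2 · 17 · 137.
Step 2: Check the mod-4 condition on each prime factor: 5 ≡ 1 (mod 4), exponent 2; 17 ≡ 1 (mod 4), exponent 1; 137 ≡ 1 (mod 4), exponent 1.
All primes ≡ 3 (mod 4) appear to even exponent (or don't appear), so by the two-squares theorem n IS expressible as a sum of two squares.
Step 3: Build a representation. Group n = k² · m with k = 5 and m = 17 · 137 = 2329 (a product of primes ≡ 1 (mod 4)); a representation of m scales to one of n via (k·x)² + (k·y)² = k²(x² + y²). Each prime p ≡ 1 (mod 4) is itself a sum of two squares; find a² by testing p − a² for a perfect square:
  17: 17 − 1² = 16 = 4² ⇒ 17 = 1² + 4².
  137: 137 − 1² = 136, 137 − 2² = 133, 137 − 3² = 128, 137 − 4² = 121 = 11² ⇒ 137 = 4² + 11².
  Combine using the Brahmagupta–Fibonacci identity (a² + b²)(c² + d²) = (ac − bd)² + (ad + bc)² = (ac + bd)² + (ad − bc)²:
  17 · 137 = 2329: from (1² + 4²)(4² + 11²), take (1·4 − 4·11, 1·11 + 4·4) = (4 − 44, 11 + 16) = (-40, 27); dropping signs (only squares matter) gives (40, 27); check 40² + 27² = 1600 + 729 = 2329 ✓.
  Scale by k = 5: (5·40, 5·27) = (200, 135).
Step 4: Order so x ≤ y and verify: 135² + 200² = 18225 + 40000 = 58225 = n. ✓

n = 58225 = 135² + 200² (one valid representation with x ≤ y).


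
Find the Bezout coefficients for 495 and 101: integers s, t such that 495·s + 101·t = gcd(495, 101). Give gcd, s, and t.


Euclidean algorithm on (495, 101) — divide until remainder is 0:
  495 = 4 · 101 + 91
  101 = 1 · 91 + 10
  91 = 9 · 10 + 1
  10 = 10 · 1 + 0
gcd(495, 101) = 1.
Track Bezout coefficients alongside the remainders: start with r₀ = 495 = a·1 + b·0 (s = 1, t = 0) and r₁ = 101 = a·0 + b·1 (s = 0, t = 1); each new remainder r_{k+1} = r_{k-1} − q_k·r_k inherits s_{k+1} = s_{k-1} − q_k·s_k, t_{k+1} = t_{k-1} − q_k·t_k, so r_k = a·s_k + b·t_k at every step:
  q = 4: r = 91, s = 1 − 4·0 = 1, t = 0 − 4·1 = -4  (check: 495·1 + 101·(-4) = 91)
  q = 1: r = 10, s = 0 − 1·1 = -1, t = 1 − 1·(-4) = 5  (check: 495·(-1) + 101·5 = 10)
  q = 9: r = 1, s = 1 − 9·(-1) = 10, t = -4 − 9·5 = -49  (check: 495·10 + 101·(-49) = 1)
The row with r = 1 (the gcd) gives the Bezout coefficients s = 10, t = -49.
Result: 495 · (10) + 101 · (-49) = 1.

gcd(495, 101) = 1; s = 10, t = -49 (check: 495·10 + 101·(-49) = 1).


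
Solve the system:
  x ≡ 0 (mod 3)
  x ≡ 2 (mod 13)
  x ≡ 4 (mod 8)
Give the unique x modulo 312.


Moduli 3, 13, 8 are pairwise coprime; by CRT there is a unique solution modulo M = 3 · 13 · 8 = 312.
Solve pairwise, accumulating the modulus:
  Start with x ≡ 0 (mod 3).
  Combine with x ≡ 2 (mod 13): since gcd(3, 13) = 1, we get a unique residue mod 39.
    Write x = 0 + 3·t and substitute into x ≡ 2 (mod 13): 3·t ≡ 2 − 0 = 2 (mod 13).
    The inverse of 3 mod 13 is 9 (since 3·9 = 27 = 2·13 + 1), so t ≡ 9·2 = 18 ≡ 5 (mod 13).
    Then x = 0 + 3·5 = 15, valid modulo lcm(3, 13) = 39: x ≡ 15 (mod 39).
  Combine with x ≡ 4 (mod 8): since gcd(39, 8) = 1, we get a unique residue mod 312.
    Write x = 15 + 39·t and substitute into x ≡ 4 (mod 8): 39·t ≡ 4 − 15 = -11 (mod 8).
    Reduce coefficients mod 8: 7·t ≡ 5 (mod 8).
    The inverse of 7 mod 8 is 7 (since 7·7 = 49 = 6·8 + 1), so t ≡ 7·5 = 35 ≡ 3 (mod 8).
    Then x = 15 + 39·3 = 132, valid modulo lcm(39, 8) = 312: x ≡ 132 (mod 312).
Verify: 132 mod 3 = 0 ✓, 132 mod 13 = 2 ✓, 132 mod 8 = 4 ✓.

x ≡ 132 (mod 312).


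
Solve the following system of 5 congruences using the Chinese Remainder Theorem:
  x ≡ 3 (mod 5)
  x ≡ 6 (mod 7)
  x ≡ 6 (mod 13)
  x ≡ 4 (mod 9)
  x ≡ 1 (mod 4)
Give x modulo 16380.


Product of moduli M = 5 · 7 · 13 · 9 · 4 = 16380.
Merge one congruence at a time:
  Start: x ≡ 3 (mod 5).
  Combine with x ≡ 6 (mod 7); new modulus lcm = 35.
    Write x = 3 + 5·t and substitute into x ≡ 6 (mod 7): 5·t ≡ 6 − 3 = 3 (mod 7).
    The inverse of 5 mod 7 is 3 (since 5·3 = 15 = 2·7 + 1), so t ≡ 3·3 = 9 ≡ 2 (mod 7).
    Then x = 3 + 5·2 = 13, valid modulo lcm(5, 7) = 35: x ≡ 13 (mod 35).
  Combine with x ≡ 6 (mod 13); new modulus lcm = 455.
    Write x = 13 + 35·t and substitute into x ≡ 6 (mod 13): 35·t ≡ 6 − 13 = -7 (mod 13).
    Reduce coefficients mod 13: 9·t ≡ 6 (mod 13).
    The inverse of 9 mod 13 is 3 (since 9·3 = 27 = 2·13 + 1), so t ≡ 3·6 = 18 ≡ 5 (mod 13).
    Then x = 13 + 35·5 = 188, valid modulo lcm(35, 13) = 455: x ≡ 188 (mod 455).
  Combine with x ≡ 4 (mod 9); new modulus lcm = 4095.
    Write x = 188 + 455·t and substitute into x ≡ 4 (mod 9): 455·t ≡ 4 − 188 = -184 (mod 9).
    Reduce coefficients mod 9: 5·t ≡ 5 (mod 9).
    The inverse of 5 mod 9 is 2 (since 5·2 = 10 = 1·9 + 1), so t ≡ 2·5 = 10 ≡ 1 (mod 9).
    Then x = 188 + 455·1 = 643, valid modulo lcm(455, 9) = 4095: x ≡ 643 (mod 4095).
  Combine with x ≡ 1 (mod 4); new modulus lcm = 16380.
    Write x = 643 + 4095·t and substitute into x ≡ 1 (mod 4): 4095·t ≡ 1 − 643 = -642 (mod 4).
    Reduce coefficients mod 4: 3·t ≡ 2 (mod 4).
    The inverse of 3 mod 4 is 3 (since 3·3 = 9 = 2·4 + 1), so t ≡ 3·2 = 6 ≡ 2 (mod 4).
    Then x = 643 + 4095·2 = 8833, valid modulo lcm(4095, 4) = 16380: x ≡ 8833 (mod 16380).
Verify against each original: 8833 mod 5 = 3, 8833 mod 7 = 6, 8833 mod 13 = 6, 8833 mod 9 = 4, 8833 mod 4 = 1.

x ≡ 8833 (mod 16380).


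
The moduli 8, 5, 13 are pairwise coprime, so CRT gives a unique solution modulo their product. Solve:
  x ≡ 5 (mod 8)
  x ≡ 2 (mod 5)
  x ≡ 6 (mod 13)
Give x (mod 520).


Moduli 8, 5, 13 are pairwise coprime; by CRT there is a unique solution modulo M = 8 · 5 · 13 = 520.
Solve pairwise, accumulating the modulus:
  Start with x ≡ 5 (mod 8).
  Combine with x ≡ 2 (mod 5): since gcd(8, 5) = 1, we get a unique residue mod 40.
    Write x = 5 + 8·t and substitute into x ≡ 2 (mod 5): 8·t ≡ 2 − 5 = -3 (mod 5).
    Reduce coefficients mod 5: 3·t ≡ 2 (mod 5).
    The inverse of 3 mod 5 is 2 (since 3·2 = 6 = 1·5 + 1), so t ≡ 2·2 = 4 ≡ 4 (mod 5).
    Then x = 5 + 8·4 = 37, valid modulo lcm(8, 5) = 40: x ≡ 37 (mod 40).
  Combine with x ≡ 6 (mod 13): since gcd(40, 13) = 1, we get a unique residue mod 520.
    Write x = 37 + 40·t and substitute into x ≡ 6 (mod 13): 40·t ≡ 6 − 37 = -31 (mod 13).
    Reduce coefficients mod 13: 1·t ≡ 8 (mod 13).
    So t ≡ 8 (mod 13).
    Then x = 37 + 40·8 = 357, valid modulo lcm(40, 13) = 520: x ≡ 357 (mod 520).
Verify: 357 mod 8 = 5 ✓, 357 mod 5 = 2 ✓, 357 mod 13 = 6 ✓.

x ≡ 357 (mod 520).


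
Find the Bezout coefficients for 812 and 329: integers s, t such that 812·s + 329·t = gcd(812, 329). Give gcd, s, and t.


Euclidean algorithm on (812, 329) — divide until remainder is 0:
  812 = 2 · 329 + 154
  329 = 2 · 154 + 21
  154 = 7 · 21 + 7
  21 = 3 · 7 + 0
gcd(812, 329) = 7.
Track Bezout coefficients alongside the remainders: start with r₀ = 812 = a·1 + b·0 (s = 1, t = 0) and r₁ = 329 = a·0 + b·1 (s = 0, t = 1); each new remainder r_{k+1} = r_{k-1} − q_k·r_k inherits s_{k+1} = s_{k-1} − q_k·s_k, t_{k+1} = t_{k-1} − q_k·t_k, so r_k = a·s_k + b·t_k at every step:
  q = 2: r = 154, s = 1 − 2·0 = 1, t = 0 − 2·1 = -2  (check: 812·1 + 329·(-2) = 154)
  q = 2: r = 21, s = 0 − 2·1 = -2, t = 1 − 2·(-2) = 5  (check: 812·(-2) + 329·5 = 21)
  q = 7: r = 7, s = 1 − 7·(-2) = 15, t = -2 − 7·5 = -37  (check: 812·15 + 329·(-37) = 7)
The row with r = 7 (the gcd) gives the Bezout coefficients s = 15, t = -37.
Result: 812 · (15) + 329 · (-37) = 7.

gcd(812, 329) = 7; s = 15, t = -37 (check: 812·15 + 329·(-37) = 7).


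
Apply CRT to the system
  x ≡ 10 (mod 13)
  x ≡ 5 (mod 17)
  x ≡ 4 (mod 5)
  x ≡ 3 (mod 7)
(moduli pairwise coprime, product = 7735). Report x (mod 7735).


Product of moduli M = 13 · 17 · 5 · 7 = 7735.
Merge one congruence at a time:
  Start: x ≡ 10 (mod 13).
  Combine with x ≡ 5 (mod 17); new modulus lcm = 221.
    Write x = 10 + 13·t and substitute into x ≡ 5 (mod 17): 13·t ≡ 5 − 10 = -5 (mod 17).
    Reduce coefficients mod 17: 13·t ≡ 12 (mod 17).
    The inverse of 13 mod 17 is 4 (since 13·4 = 52 = 3·17 + 1), so t ≡ 4·12 = 48 ≡ 14 (mod 17).
    Then x = 10 + 13·14 = 192, valid modulo lcm(13, 17) = 221: x ≡ 192 (mod 221).
  Combine with x ≡ 4 (mod 5); new modulus lcm = 1105.
    Write x = 192 + 221·t and substitute into x ≡ 4 (mod 5): 221·t ≡ 4 − 192 = -188 (mod 5).
    Reduce coefficients mod 5: 1·t ≡ 2 (mod 5).
    So t ≡ 2 (mod 5).
    Then x = 192 + 221·2 = 634, valid modulo lcm(221, 5) = 1105: x ≡ 634 (mod 1105).
  Combine with x ≡ 3 (mod 7); new modulus lcm = 7735.
    Write x = 634 + 1105·t and substitute into x ≡ 3 (mod 7): 1105·t ≡ 3 − 634 = -631 (mod 7).
    Reduce coefficients mod 7: 6·t ≡ 6 (mod 7).
    The inverse of 6 mod 7 is 6 (since 6·6 = 36 = 5·7 + 1), so t ≡ 6·6 = 36 ≡ 1 (mod 7).
    Then x = 634 + 1105·1 = 1739, valid modulo lcm(1105, 7) = 7735: x ≡ 1739 (mod 7735).
Verify against each original: 1739 mod 13 = 10, 1739 mod 17 = 5, 1739 mod 5 = 4, 1739 mod 7 = 3.

x ≡ 1739 (mod 7735).


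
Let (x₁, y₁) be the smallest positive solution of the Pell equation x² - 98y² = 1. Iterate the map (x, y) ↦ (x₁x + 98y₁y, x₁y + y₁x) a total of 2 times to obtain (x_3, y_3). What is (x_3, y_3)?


Step 1: Find the fundamental solution (x₁, y₁) of x² - 98y² = 1.
  Expand √98 as a continued fraction. a₀ = ⌊√98⌋ = 9; iterate m_{k+1} = d_k·a_k − m_k, d_{k+1} = (98 − m_{k+1}²)/d_k, a_{k+1} = ⌊(a₀ + m_{k+1})/d_{k+1}⌋ (starting m₀ = 0, d₀ = 1), with convergents p_k = a_k·p_{k-1} + p_{k-2}, q_k = a_k·q_{k-1} + q_{k-2} (p₋₁ = 1, q₋₁ = 0):
  k = 0: a₀ = 9; p₀/q₀ = 9/1; p₀² − 98·q₀² = 81 − 98 = -17.
  k = 1: m = 9, d = 17, a = ⌊(9 + 9)/17⌋ = 1; p/q = (1·9 + 1)/(1·1 + 0) = 10/1; p² − 98·q² = 100 − 98 = 2.
  k = 2: m = 8, d = 2, a = ⌊(9 + 8)/2⌋ = 8; p/q = (8·10 + 9)/(8·1 + 1) = 89/9; p² − 98·q² = 7921 − 7938 = -17.
  k = 3: m = 8, d = 17, a = ⌊(9 + 8)/17⌋ = 1; p/q = (1·89 + 10)/(1·9 + 1) = 99/10; p² − 98·q² = 9801 − 9800 = 1.
  The first convergent with p² − 98·q² = 1 gives the fundamental solution (x₁, y₁) = (99, 10).
Step 2: Apply the recurrence (x_{n+1}, y_{n+1}) = (x₁x_n + 98y₁y_n, x₁y_n + y₁x_n) repeatedly.
  From (x_1, y_1) = (99, 10): x_2 = 99·99 + 98·10·10 = 19601; y_2 = 99·10 + 10·99 = 1980.
  From (x_2, y_2) = (19601, 1980): x_3 = 99·19601 + 98·10·1980 = 3880899; y_3 = 99·1980 + 10·19601 = 392030.
Step 3: Verify x_3² - 98·y_3² = 15061377048201 - 15061377048200 = 1 (should be 1). ✓

(x_1, y_1) = (99, 10); (x_3, y_3) = (3880899, 392030).


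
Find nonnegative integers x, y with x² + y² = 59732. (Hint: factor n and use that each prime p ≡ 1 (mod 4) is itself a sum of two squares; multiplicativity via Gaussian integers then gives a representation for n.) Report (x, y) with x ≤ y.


Step 1: Factor n = 59732 = 2^2 · 109 · 137.
Step 2: Check the mod-4 condition on each prime factor: 2 = 2 (special); 109 ≡ 1 (mod 4), exponent 1; 137 ≡ 1 (mod 4), exponent 1.
All primes ≡ 3 (mod 4) appear to even exponent (or don't appear), so by the two-squares theorem n IS expressible as a sum of two squares.
Step 3: Build a representation. Group n = k² · m with k = 2 and m = 109 · 137 = 14933 (a product of primes ≡ 1 (mod 4)); a representation of m scales to one of n via (k·x)² + (k·y)² = k²(x² + y²). Each prime p ≡ 1 (mod 4) is itself a sum of two squares; find a² by testing p − a² for a perfect square:
  109: 109 − 1² = 108, 109 − 2² = 105, 109 − 3² = 100 = 10² ⇒ 109 = 3² + 10².
  137: 137 − 1² = 136, 137 − 2² = 133, 137 − 3² = 128, 137 − 4² = 121 = 11² ⇒ 137 = 4² + 11².
  Combine using the Brahmagupta–Fibonacci identity (a² + b²)(c² + d²) = (ac − bd)² + (ad + bc)² = (ac + bd)² + (ad − bc)²:
  109 · 137 = 14933: from (3² + 10²)(4² + 11²), take (3·4 − 10·11, 3·11 + 10·4) = (12 − 110, 33 + 40) = (-98, 73); dropping signs (only squares matter) gives (98, 73); check 98² + 73² = 9604 + 5329 = 14933 ✓.
  Scale by k = 2: (2·98, 2·73) = (196, 146).
Step 4: Order so x ≤ y and verify: 146² + 196² = 21316 + 38416 = 59732 = n. ✓

n = 59732 = 146² + 196² (one valid representation with x ≤ y).


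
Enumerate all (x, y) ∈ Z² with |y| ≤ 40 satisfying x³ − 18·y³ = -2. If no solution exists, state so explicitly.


The equation is x³ - 18y³ = -2. For fixed y, x³ = 18·y³ − 2, so a solution requires the RHS to be a perfect cube.
Strategy: iterate y from -40 to 40, compute RHS = 18·y³ − 2, and check whether it is a (positive or negative) perfect cube.
Check small values of y:
  y = 0: RHS = -2 is not a perfect cube.
  y = 1: RHS = 16 is not a perfect cube.
  y = -1: RHS = -20 is not a perfect cube.
  y = 2: RHS = 142 is not a perfect cube.
  y = -2: RHS = -146 is not a perfect cube.
  y = 3: RHS = 484 is not a perfect cube.
  y = -3: RHS = -488 is not a perfect cube.
Continuing the search up to |y| = 40 finds no solutions either.
No (x, y) in the scanned range satisfies the equation.

No integer solutions with |y| ≤ 40.


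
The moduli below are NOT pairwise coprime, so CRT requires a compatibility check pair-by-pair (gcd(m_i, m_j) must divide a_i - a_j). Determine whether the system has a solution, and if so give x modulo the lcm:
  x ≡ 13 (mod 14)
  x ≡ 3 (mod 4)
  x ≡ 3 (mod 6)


Moduli 14, 4, 6 are not pairwise coprime, so CRT works modulo lcm(m_i) when all pairwise compatibility conditions hold.
Pairwise compatibility: gcd(m_i, m_j) must divide a_i - a_j for every pair.
Merge one congruence at a time:
  Start: x ≡ 13 (mod 14).
  Combine with x ≡ 3 (mod 4): gcd(14, 4) = 2; 3 - 13 = -10, which IS divisible by 2, so compatible.
    Write x = 13 + 14·t and substitute into x ≡ 3 (mod 4): 14·t ≡ 3 − 13 = -10 (mod 4).
    Divide the congruence (and modulus) by g = 2: 7·t ≡ -5 (mod 2).
    Reduce coefficients mod 2: 1·t ≡ 1 (mod 2).
    So t ≡ 1 (mod 2).
    Then x = 13 + 14·1 = 27, valid modulo lcm(14, 4) = 28: x ≡ 27 (mod 28).
  Combine with x ≡ 3 (mod 6): gcd(28, 6) = 2; 3 - 27 = -24, which IS divisible by 2, so compatible.
    Write x = 27 + 28·t and substitute into x ≡ 3 (mod 6): 28·t ≡ 3 − 27 = -24 (mod 6).
    Divide the congruence (and modulus) by g = 2: 14·t ≡ -12 (mod 3).
    Reduce coefficients mod 3: 2·t ≡ 0 (mod 3).
    The inverse of 2 mod 3 is 2 (since 2·2 = 4 = 1·3 + 1), so t ≡ 2·0 = 0 ≡ 0 (mod 3).
    Then x = 27 + 28·0 = 27, valid modulo lcm(28, 6) = 84: x ≡ 27 (mod 84).
Verify: 27 mod 14 = 13, 27 mod 4 = 3, 27 mod 6 = 3.

x ≡ 27 (mod 84).


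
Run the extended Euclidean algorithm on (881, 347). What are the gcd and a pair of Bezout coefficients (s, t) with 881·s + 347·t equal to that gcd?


Euclidean algorithm on (881, 347) — divide until remainder is 0:
  881 = 2 · 347 + 187
  347 = 1 · 187 + 160
  187 = 1 · 160 + 27
  160 = 5 · 27 + 25
  27 = 1 · 25 + 2
  25 = 12 · 2 + 1
  2 = 2 · 1 + 0
gcd(881, 347) = 1.
Track Bezout coefficients alongside the remainders: start with r₀ = 881 = a·1 + b·0 (s = 1, t = 0) and r₁ = 347 = a·0 + b·1 (s = 0, t = 1); each new remainder r_{k+1} = r_{k-1} − q_k·r_k inherits s_{k+1} = s_{k-1} − q_k·s_k, t_{k+1} = t_{k-1} − q_k·t_k, so r_k = a·s_k + b·t_k at every step:
  q = 2: r = 187, s = 1 − 2·0 = 1, t = 0 − 2·1 = -2  (check: 881·1 + 347·(-2) = 187)
  q = 1: r = 160, s = 0 − 1·1 = -1, t = 1 − 1·(-2) = 3  (check: 881·(-1) + 347·3 = 160)
  q = 1: r = 27, s = 1 − 1·(-1) = 2, t = -2 − 1·3 = -5  (check: 881·2 + 347·(-5) = 27)
  q = 5: r = 25, s = -1 − 5·2 = -11, t = 3 − 5·(-5) = 28  (check: 881·(-11) + 347·28 = 25)
  q = 1: r = 2, s = 2 − 1·(-11) = 13, t = -5 − 1·28 = -33  (check: 881·13 + 347·(-33) = 2)
  q = 12: r = 1, s = -11 − 12·13 = -167, t = 28 − 12·(-33) = 424  (check: 881·(-167) + 347·424 = 1)
The row with r = 1 (the gcd) gives the Bezout coefficients s = -167, t = 424.
Result: 881 · (-167) + 347 · (424) = 1.

gcd(881, 347) = 1; s = -167, t = 424 (check: 881·(-167) + 347·424 = 1).
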